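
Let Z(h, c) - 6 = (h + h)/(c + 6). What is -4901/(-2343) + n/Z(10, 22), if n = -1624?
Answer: -26404877/110121 ≈ -239.78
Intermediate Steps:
Z(h, c) = 6 + 2*h/(6 + c) (Z(h, c) = 6 + (h + h)/(c + 6) = 6 + (2*h)/(6 + c) = 6 + 2*h/(6 + c))
-4901/(-2343) + n/Z(10, 22) = -4901/(-2343) - 1624*(6 + 22)/(2*(18 + 10 + 3*22)) = -4901*(-1/2343) - 1624*14/(18 + 10 + 66) = 4901/2343 - 1624/(2*(1/28)*94) = 4901/2343 - 1624/47/7 = 4901/2343 - 1624*7/47 = 4901/2343 - 11368/47 = -26404877/110121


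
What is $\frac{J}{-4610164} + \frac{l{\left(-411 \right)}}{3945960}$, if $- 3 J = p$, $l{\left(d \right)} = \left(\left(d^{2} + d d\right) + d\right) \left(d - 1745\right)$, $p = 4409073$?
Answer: $- \frac{139504194427681}{757980114060} \approx -184.05$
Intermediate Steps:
$l{\left(d \right)} = \left(-1745 + d\right) \left(d + 2 d^{2}\right)$ ($l{\left(d \right)} = \left(\left(d^{2} + d^{2}\right) + d\right) \left(-1745 + d\right) = \left(2 d^{2} + d\right) \left(-1745 + d\right) = \left(d + 2 d^{2}\right) \left(-1745 + d\right) = \left(-1745 + d\right) \left(d + 2 d^{2}\right)$)
$J = -1469691$ ($J = \left(- \frac{1}{3}\right) 4409073 = -1469691$)
$\frac{J}{-4610164} + \frac{l{\left(-411 \right)}}{3945960} = - \frac{1469691}{-4610164} + \frac{\left(-411\right) \left(-1745 - -1433979 + 2 \left(-411\right)^{2}\right)}{3945960} = \left(-1469691\right) \left(- \frac{1}{4610164}\right) + - 411 \left(-1745 + 1433979 + 2 \cdot 168921\right) \frac{1}{3945960} = \frac{1469691}{4610164} + - 411 \left(-1745 + 1433979 + 337842\right) \frac{1}{3945960} = \frac{1469691}{4610164} + \left(-411\right) 1770076 \cdot \frac{1}{3945960} = \frac{1469691}{4610164} - \frac{60625103}{328830} = - \frac{139504194427681}{757980114060}$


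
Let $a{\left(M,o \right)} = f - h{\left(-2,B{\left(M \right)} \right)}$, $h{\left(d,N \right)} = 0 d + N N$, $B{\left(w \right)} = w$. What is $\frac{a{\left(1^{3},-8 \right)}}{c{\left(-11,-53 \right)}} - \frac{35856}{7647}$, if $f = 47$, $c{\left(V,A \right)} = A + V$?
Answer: $- \frac{441091}{81568} \approx -5.4076$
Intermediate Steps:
$h{\left(d,N \right)} = N^{2}$ ($h{\left(d,N \right)} = 0 + N^{2} = N^{2}$)
$a{\left(M,o \right)} = 47 - M^{2}$
$\frac{a{\left(1^{3},-8 \right)}}{c{\left(-11,-53 \right)}} - \frac{35856}{7647} = \frac{47 - \left(1^{3}\right)^{2}}{-53 - 11} - \frac{35856}{7647} = \frac{47 - 1^{2}}{-64} - \frac{11952}{2549} = \left(47 - 1\right) \left(- \frac{1}{64}\right) - \frac{11952}{2549} = 46 \left(- \frac{1}{64}\right) - \frac{11952}{2549} = - \frac{23}{32} - \frac{11952}{2549} = - \frac{441091}{81568}$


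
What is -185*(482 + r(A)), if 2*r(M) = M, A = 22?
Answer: -91205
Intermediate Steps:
r(M) = M/2
-185*(482 + r(A)) = -185*(482 + (1/2)*22) = -185*(482 + 11) = -185*493 = -91205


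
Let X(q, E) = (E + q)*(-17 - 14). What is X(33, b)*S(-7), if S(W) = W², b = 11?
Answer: -66836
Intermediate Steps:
X(q, E) = -31*E - 31*q (X(q, E) = (E + q)*(-31) = -31*E - 31*q)
X(33, b)*S(-7) = (-31*11 - 31*33)*(-7)² = (-341 - 1023)*49 = -1364*49 = -66836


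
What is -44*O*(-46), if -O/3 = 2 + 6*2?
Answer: -85008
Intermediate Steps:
O = -42 (O = -3*(2 + 6*2) = -3*(2 + 12) = -3*14 = -42)
-44*O*(-46) = -44*(-42)*(-46) = 1848*(-46) = -85008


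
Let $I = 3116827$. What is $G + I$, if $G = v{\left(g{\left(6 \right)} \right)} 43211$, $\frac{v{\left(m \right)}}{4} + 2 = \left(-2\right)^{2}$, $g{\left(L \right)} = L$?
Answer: $3462515$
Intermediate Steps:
$v{\left(m \right)} = 8$ ($v{\left(m \right)} = -8 + 4 \left(-2\right)^{2} = -8 + 4 \cdot 4 = -8 + 16 = 8$)
$G = 345688$ ($G = 8 \cdot 43211 = 345688$)
$G + I = 345688 + 3116827 = 3462515$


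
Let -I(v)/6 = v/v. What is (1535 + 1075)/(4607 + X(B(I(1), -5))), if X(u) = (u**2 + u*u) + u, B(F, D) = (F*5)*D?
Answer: 2610/49757 ≈ 0.052455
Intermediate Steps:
I(v) = -6 (I(v) = -6*v/v = -6*1 = -6)
B(F, D) = 5*D*F (B(F, D) = (5*F)*D = 5*D*F)
X(u) = u + 2*u**2 (X(u) = (u**2 + u**2) + u = 2*u**2 + u = u + 2*u**2)
(1535 + 1075)/(4607 + X(B(I(1), -5))) = (1535 + 1075)/(4607 + (5*(-5)*(-6))*(1 + 2*(5*(-5)*(-6)))) = 2610/(4607 + 150*(1 + 2*150)) = 2610/(4607 + 150*(1 + 300)) = 2610/(4607 + 150*301) = 2610/(4607 + 45150) = 2610/49757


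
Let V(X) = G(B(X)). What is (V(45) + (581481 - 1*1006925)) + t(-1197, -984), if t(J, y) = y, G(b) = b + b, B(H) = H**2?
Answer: -422378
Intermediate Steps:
G(b) = 2*b
V(X) = 2*X**2
(V(45) + (581481 - 1*1006925)) + t(-1197, -984) = (2*45**2 + (581481 - 1*1006925)) - 984 = (2*2025 + (581481 - 1006925)) - 984 = (4050 - 425444) - 984 = -421394 - 984 = -422378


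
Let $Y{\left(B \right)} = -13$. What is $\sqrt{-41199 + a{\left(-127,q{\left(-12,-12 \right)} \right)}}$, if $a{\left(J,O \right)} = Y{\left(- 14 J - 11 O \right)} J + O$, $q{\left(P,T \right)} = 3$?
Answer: $i \sqrt{39545} \approx 198.86 i$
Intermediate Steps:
$a{\left(J,O \right)} = O - 13 J$ ($a{\left(J,O \right)} = - 13 J + O = O - 13 J$)
$\sqrt{-41199 + a{\left(-127,q{\left(-12,-12 \right)} \right)}} = \sqrt{-41199 + \left(3 - -1651\right)} = \sqrt{-41199 + \left(3 + 1651\right)} = \sqrt{-41199 + 1654} = \sqrt{-39545} = i \sqrt{39545}$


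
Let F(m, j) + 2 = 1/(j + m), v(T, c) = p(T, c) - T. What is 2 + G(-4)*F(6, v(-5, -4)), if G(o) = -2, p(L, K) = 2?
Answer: 76/13 ≈ 5.8462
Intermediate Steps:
v(T, c) = 2 - T
F(m, j) = -2 + 1/(j + m)
2 + G(-4)*F(6, v(-5, -4)) = 2 - 2*(1 - 2*(2 - 1*(-5)) - 2*6)/((2 - 1*(-5)) + 6) = 2 - 2*(1 - 2*(2 + 5) - 12)/((2 + 5) + 6) = 2 - 2*(1 - 2*7 - 12)/(7 + 6) = 2 - 2*(1 - 14 - 12)/13 = 2 - 2*(-25)/13 = 2 - 2*(-25/13) = 2 + 50/13 = 76/13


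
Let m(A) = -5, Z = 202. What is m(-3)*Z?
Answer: -1010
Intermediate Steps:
m(-3)*Z = -5*202 = -1010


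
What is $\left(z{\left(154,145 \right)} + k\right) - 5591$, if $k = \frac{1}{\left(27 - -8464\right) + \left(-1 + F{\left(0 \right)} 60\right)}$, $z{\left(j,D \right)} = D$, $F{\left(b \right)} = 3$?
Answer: $- \frac{47216819}{8670} \approx -5446.0$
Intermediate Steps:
$k = \frac{1}{8670}$ ($k = \frac{1}{\left(27 - -8464\right) + \left(-1 + 3 \cdot 60\right)} = \frac{1}{\left(27 + 8464\right) + \left(-1 + 180\right)} = \frac{1}{8491 + 179} = \frac{1}{8670} \approx 0.00011534$)
$\left(z{\left(154,145 \right)} + k\right) - 5591 = \left(145 + \frac{1}{8670}\right) - 5591 = \frac{1257151}{8670} + \left(-13530 + 7939\right) = \frac{1257151}{8670} - 5591 = - \frac{47216819}{8670}$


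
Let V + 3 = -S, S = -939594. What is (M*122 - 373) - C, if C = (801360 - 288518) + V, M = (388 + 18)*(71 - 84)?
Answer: -2096722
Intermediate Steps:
M = -5278 (M = 406*(-13) = -5278)
V = 939591 (V = -3 - 1*(-939594) = -3 + 939594 = 939591)
C = 1452433 (C = (801360 - 288518) + 939591 = 512842 + 939591 = 1452433)
(M*122 - 373) - C = (-5278*122 - 373) - 1*1452433 = (-643916 - 373) - 1452433 = -644289 - 1452433 = -2096722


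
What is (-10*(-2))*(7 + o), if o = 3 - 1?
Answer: 180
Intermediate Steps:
o = 2
(-10*(-2))*(7 + o) = (-10*(-2))*(7 + 2) = 20*9 = 180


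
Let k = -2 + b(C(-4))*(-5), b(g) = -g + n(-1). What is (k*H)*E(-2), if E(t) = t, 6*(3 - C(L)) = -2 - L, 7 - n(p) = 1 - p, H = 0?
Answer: 0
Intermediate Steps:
n(p) = 6 + p (n(p) = 7 - (1 - p) = 7 + (-1 + p) = 6 + p)
C(L) = 10/3 + L/6 (C(L) = 3 - (-2 - L)/6 = 3 + (1/3 + L/6) = 10/3 + L/6)
b(g) = 5 - g (b(g) = -g + (6 - 1) = -g + 5 = 5 - g)
k = -41/3 (k = -2 + (5 - (10/3 + (1/6)*(-4)))*(-5) = -2 + (5 - (10/3 - 2/3))*(-5) = -2 + (5 - 1*8/3)*(-5) = -2 + (5 - 8/3)*(-5) = -2 + (7/3)*(-5) = -2 - 35/3 = -41/3 ≈ -13.667)
(k*H)*E(-2) = -41/3*0*(-2) = 0*(-2) = 0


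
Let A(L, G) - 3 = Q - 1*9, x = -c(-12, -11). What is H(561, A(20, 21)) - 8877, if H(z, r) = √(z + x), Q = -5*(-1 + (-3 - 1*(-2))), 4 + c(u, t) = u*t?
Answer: -8877 + √433 ≈ -8856.2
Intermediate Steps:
c(u, t) = -4 + t*u (c(u, t) = -4 + u*t = -4 + t*u)
x = -128 (x = -(-4 - 11*(-12)) = -(-4 + 132) = -1*128 = -128)
Q = 10 (Q = -5*(-1 + (-3 + 2)) = -5*(-1 - 1) = -5*(-2) = 10)
A(L, G) = 4 (A(L, G) = 3 + (10 - 1*9) = 3 + (10 - 9) = 3 + 1 = 4)
H(z, r) = √(-128 + z) (H(z, r) = √(z - 128) = √(-128 + z))
H(561, A(20, 21)) - 8877 = √(-128 + 561) - 8877 = √433 - 8877 = -8877 + √433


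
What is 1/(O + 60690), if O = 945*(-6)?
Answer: 1/55020 ≈ 1.8175e-5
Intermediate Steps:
O = -5670
1/(O + 60690) = 1/(-5670 + 60690) = 1/55020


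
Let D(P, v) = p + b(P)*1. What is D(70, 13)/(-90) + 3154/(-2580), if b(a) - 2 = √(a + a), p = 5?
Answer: -2516/1935 - √35/45 ≈ -1.4317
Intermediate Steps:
b(a) = 2 + √2*√a (b(a) = 2 + √(a + a) = 2 + √(2*a) = 2 + √2*√a)
D(P, v) = 7 + √2*√P (D(P, v) = 5 + (2 + √2*√P)*1 = 5 + (2 + √2*√P) = 7 + √2*√P)
D(70, 13)/(-90) + 3154/(-2580) = (7 + √2*√70)/(-90) + 3154/(-2580) = (7 + 2*√35)*(-1/90) + 3154*(-1/2580) = (-7/90 - √35/45) - 1577/1290 = -2516/1935 - √35/45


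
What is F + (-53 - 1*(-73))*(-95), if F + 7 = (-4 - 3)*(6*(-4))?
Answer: -1739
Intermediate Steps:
F = 161 (F = -7 + (-4 - 3)*(6*(-4)) = -7 - 7*(-24) = -7 + 168 = 161)
F + (-53 - 1*(-73))*(-95) = 161 + (-53 - 1*(-73))*(-95) = 161 + (-53 + 73)*(-95) = 161 + 20*(-95) = 161 - 1900 = -1739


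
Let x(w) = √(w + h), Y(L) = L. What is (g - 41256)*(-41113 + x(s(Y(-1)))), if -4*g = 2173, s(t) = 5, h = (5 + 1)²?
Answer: 6873970261/4 - 167197*√41/4 ≈ 1.7182e+9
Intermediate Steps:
h = 36 (h = 6² = 36)
g = -2173/4 (g = -¼*2173 = -2173/4 ≈ -543.25)
x(w) = √(36 + w) (x(w) = √(w + 36) = √(36 + w))
(g - 41256)*(-41113 + x(s(Y(-1)))) = (-2173/4 - 41256)*(-41113 + √(36 + 5)) = -167197*(-41113 + √41)/4 = 6873970261/4 - 167197*√41/4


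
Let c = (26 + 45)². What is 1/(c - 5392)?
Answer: -1/351 ≈ -0.0028490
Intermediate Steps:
c = 5041 (c = 71² = 5041)
1/(c - 5392) = 1/(5041 - 5392) = 1/(-351) = -1/351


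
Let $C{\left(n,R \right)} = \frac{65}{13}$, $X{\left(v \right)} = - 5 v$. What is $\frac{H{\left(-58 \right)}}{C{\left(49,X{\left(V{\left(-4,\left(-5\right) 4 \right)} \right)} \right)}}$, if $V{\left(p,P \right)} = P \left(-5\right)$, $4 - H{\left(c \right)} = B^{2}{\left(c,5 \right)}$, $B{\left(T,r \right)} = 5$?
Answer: $- \frac{21}{5} \approx -4.2$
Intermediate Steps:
$H{\left(c \right)} = -21$ ($H{\left(c \right)} = 4 - 5^{2} = 4 - 25 = -21$)
$V{\left(p,P \right)} = - 5 P$
$C{\left(n,R \right)} = 5$ ($C{\left(n,R \right)} = 65 \cdot \frac{1}{13} = 5$)
$\frac{H{\left(-58 \right)}}{C{\left(49,X{\left(V{\left(-4,\left(-5\right) 4 \right)} \right)} \right)}} = - \frac{21}{5}$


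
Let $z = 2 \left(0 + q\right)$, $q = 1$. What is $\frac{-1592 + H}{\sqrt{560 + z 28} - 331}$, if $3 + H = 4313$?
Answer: $- \frac{99962}{12105} - \frac{604 \sqrt{154}}{12105} \approx -8.8771$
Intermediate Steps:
$H = 4310$ ($H = -3 + 4313 = 4310$)
$z = 2$ ($z = 2 \left(0 + 1\right) = 2 \cdot 1 = 2$)
$\frac{-1592 + H}{\sqrt{560 + z 28} - 331} = \frac{-1592 + 4310}{\sqrt{560 + 2 \cdot 28} - 331} = \frac{2718}{\sqrt{560 + 56} - 331} = \frac{2718}{\sqrt{616} - 331} = \frac{2718}{2 \sqrt{154} - 331} = \frac{2718}{-331 + 2 \sqrt{154}}$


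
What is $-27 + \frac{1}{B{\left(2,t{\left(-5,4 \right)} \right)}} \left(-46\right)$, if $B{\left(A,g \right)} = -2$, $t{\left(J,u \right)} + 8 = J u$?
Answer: $-4$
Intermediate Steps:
$t{\left(J,u \right)} = -8 + J u$
$-27 + \frac{1}{B{\left(2,t{\left(-5,4 \right)} \right)}} \left(-46\right) = -27 + \frac{1}{-2} \left(-46\right) = -27 - -23 = -27 + 23 = -4$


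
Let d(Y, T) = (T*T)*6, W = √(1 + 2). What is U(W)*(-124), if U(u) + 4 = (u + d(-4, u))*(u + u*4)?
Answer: -1364 - 11160*√3 ≈ -20694.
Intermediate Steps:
W = √3 ≈ 1.7320
d(Y, T) = 6*T² (d(Y, T) = T²*6 = 6*T²)
U(u) = -4 + 5*u*(u + 6*u²) (U(u) = -4 + (u + 6*u²)*(u + u*4) = -4 + (u + 6*u²)*(u + 4*u) = -4 + (u + 6*u²)*(5*u) = -4 + 5*u*(u + 6*u²))
U(W)*(-124) = (-4 + 5*(√3)² + 30*(√3)³)*(-124) = (-4 + 5*3 + 30*(3*√3))*(-124) = (-4 + 15 + 90*√3)*(-124) = (11 + 90*√3)*(-124) = -1364 - 11160*√3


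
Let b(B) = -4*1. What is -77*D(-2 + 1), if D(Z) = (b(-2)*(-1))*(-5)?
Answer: 1540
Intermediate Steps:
b(B) = -4
D(Z) = -20 (D(Z) = -4*(-1)*(-5) = 4*(-5) = -20)
-77*D(-2 + 1) = -77*(-20) = 1540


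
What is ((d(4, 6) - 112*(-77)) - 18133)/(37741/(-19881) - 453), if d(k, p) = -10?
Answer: 4026537/192422 ≈ 20.926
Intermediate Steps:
((d(4, 6) - 112*(-77)) - 18133)/(37741/(-19881) - 453) = ((-10 - 112*(-77)) - 18133)/(37741/(-19881) - 453) = ((-10 + 8624) - 18133)/(37741*(-1/19881) - 453) = (8614 - 18133)/(-803/423 - 453) = -9519/(-192422/423) = -9519*(-423/192422) = 4026537/192422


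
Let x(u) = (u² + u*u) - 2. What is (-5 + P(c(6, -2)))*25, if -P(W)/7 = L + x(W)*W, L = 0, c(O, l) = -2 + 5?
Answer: -8525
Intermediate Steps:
x(u) = -2 + 2*u² (x(u) = (u² + u²) - 2 = 2*u² - 2 = -2 + 2*u²)
c(O, l) = 3
P(W) = -7*W*(-2 + 2*W²) (P(W) = -7*(0 + (-2 + 2*W²)*W) = -7*(0 + W*(-2 + 2*W²)) = -7*W*(-2 + 2*W²))
(-5 + P(c(6, -2)))*25 = (-5 + 14*3*(1 - 1*3²))*25 = (-5 + 14*3*(1 - 1*9))*25 = (-5 + 14*3*(1 - 9))*25 = (-5 + 14*3*(-8))*25 = (-5 - 336)*25 = -341*25 = -8525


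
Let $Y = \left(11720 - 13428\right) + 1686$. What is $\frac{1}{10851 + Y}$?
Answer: $\frac{1}{10829} \approx 9.2345 \cdot 10^{-5}$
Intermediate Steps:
$Y = -22$ ($Y = -1708 + 1686 = -22$)
$\frac{1}{10851 + Y} = \frac{1}{10851 - 22} = \frac{1}{10829}$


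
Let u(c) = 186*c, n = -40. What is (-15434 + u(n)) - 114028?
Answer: -136902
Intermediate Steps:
(-15434 + u(n)) - 114028 = (-15434 + 186*(-40)) - 114028 = (-15434 - 7440) - 114028 = -22874 - 114028 = -136902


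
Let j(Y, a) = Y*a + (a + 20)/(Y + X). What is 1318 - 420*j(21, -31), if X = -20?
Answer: 279358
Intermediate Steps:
j(Y, a) = Y*a + (20 + a)/(-20 + Y) (j(Y, a) = Y*a + (a + 20)/(Y - 20) = Y*a + (20 + a)/(-20 + Y))
1318 - 420*j(21, -31) = 1318 - 420*(20 - 31 - 31*21² - 20*21*(-31))/(-20 + 21) = 1318 - 420*(20 - 31 - 31*441 + 13020)/1 = 1318 - 420*(20 - 31 - 13671 + 13020) = 1318 - 420*(-662) = 1318 + 278040 = 279358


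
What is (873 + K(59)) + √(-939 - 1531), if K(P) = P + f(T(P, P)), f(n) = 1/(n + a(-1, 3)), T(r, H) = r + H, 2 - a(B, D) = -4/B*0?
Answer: 111841/120 + I*√2470 ≈ 932.01 + 49.699*I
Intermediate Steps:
a(B, D) = 2 (a(B, D) = 2 - (-4/B)*0 = 2 - 1*0 = 2 + 0 = 2)
T(r, H) = H + r
f(n) = 1/(2 + n) (f(n) = 1/(n + 2) = 1/(2 + n))
K(P) = P + 1/(2 + 2*P) (K(P) = P + 1/(2 + (P + P)) = P + 1/(2 + 2*P))
(873 + K(59)) + √(-939 - 1531) = (873 + (½ + 59*(1 + 59))/(1 + 59)) + √(-939 - 1531) = (873 + (½ + 59*60)/60) + √(-2470) = (873 + (½ + 3540)/60) + I*√2470 = (873 + (1/60)*(7081/2)) + I*√2470 = (873 + 7081/120) + I*√2470 = 111841/120 + I*√2470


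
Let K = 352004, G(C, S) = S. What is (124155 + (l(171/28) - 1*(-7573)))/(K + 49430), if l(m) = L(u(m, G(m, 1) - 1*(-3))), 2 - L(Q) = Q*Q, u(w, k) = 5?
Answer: 1855/5654 ≈ 0.32809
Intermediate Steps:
L(Q) = 2 - Q² (L(Q) = 2 - Q*Q = 2 - Q²)
l(m) = -23 (l(m) = 2 - 1*5² = 2 - 1*25 = 2 - 25 = -23)
(124155 + (l(171/28) - 1*(-7573)))/(K + 49430) = (124155 + (-23 - 1*(-7573)))/(352004 + 49430) = (124155 + (-23 + 7573))/401434 = (124155 + 7550)*(1/401434) = 131705*(1/401434) = 1855/5654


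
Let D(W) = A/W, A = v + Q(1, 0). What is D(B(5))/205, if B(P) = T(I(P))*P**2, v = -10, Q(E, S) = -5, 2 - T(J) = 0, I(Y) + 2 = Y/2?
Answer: -3/2050 ≈ -0.0014634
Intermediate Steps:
I(Y) = -2 + Y/2
T(J) = 2 (T(J) = 2 - 1*0 = 2 + 0 = 2)
A = -15 (A = -10 - 5 = -15)
B(P) = 2*P**2
D(W) = -15/W
D(B(5))/205 = -15/(2*5**2)/205 = -15/(2*25)*(1/205) = -15/50*(1/205) = -15*1/50*(1/205) = -3/10*1/205 = -3/2050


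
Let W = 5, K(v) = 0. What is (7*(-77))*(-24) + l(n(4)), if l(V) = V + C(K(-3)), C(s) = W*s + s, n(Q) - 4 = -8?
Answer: 12932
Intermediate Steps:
n(Q) = -4 (n(Q) = 4 - 8 = -4)
C(s) = 6*s (C(s) = 5*s + s = 6*s)
l(V) = V (l(V) = V + 6*0 = V + 0 = V)
(7*(-77))*(-24) + l(n(4)) = (7*(-77))*(-24) - 4 = -539*(-24) - 4 = 12936 - 4 = 12932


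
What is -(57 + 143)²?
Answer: -40000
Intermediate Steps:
-(57 + 143)² = -1*200² = -1*40000 = -40000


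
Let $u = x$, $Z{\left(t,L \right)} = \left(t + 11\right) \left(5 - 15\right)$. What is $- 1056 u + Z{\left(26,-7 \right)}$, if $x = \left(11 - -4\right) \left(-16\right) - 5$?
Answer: $258350$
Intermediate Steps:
$Z{\left(t,L \right)} = -110 - 10 t$ ($Z{\left(t,L \right)} = \left(11 + t\right) \left(-10\right) = -110 - 10 t$)
$x = -245$ ($x = \left(11 + 4\right) \left(-16\right) - 5 = 15 \left(-16\right) - 5 = -240 - 5 = -245$)
$u = -245$
$- 1056 u + Z{\left(26,-7 \right)} = \left(-1056\right) \left(-245\right) - 370 = 258720 - 370 = 258350$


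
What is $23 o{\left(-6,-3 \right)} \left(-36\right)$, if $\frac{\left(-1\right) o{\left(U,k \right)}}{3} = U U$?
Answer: $89424$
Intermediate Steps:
$o{\left(U,k \right)} = - 3 U^{2}$ ($o{\left(U,k \right)} = - 3 U U = - 3 U^{2}$)
$23 o{\left(-6,-3 \right)} \left(-36\right) = 23 \left(- 3 \left(-6\right)^{2}\right) \left(-36\right) = 23 \left(\left(-3\right) 36\right) \left(-36\right) = 23 \left(-108\right) \left(-36\right) = \left(-2484\right) \left(-36\right) = 89424$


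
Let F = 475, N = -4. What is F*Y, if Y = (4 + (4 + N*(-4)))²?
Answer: 273600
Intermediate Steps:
Y = 576 (Y = (4 + (4 - 4*(-4)))² = (4 + (4 + 16))² = (4 + 20)² = 24² = 576)
F*Y = 475*576 = 273600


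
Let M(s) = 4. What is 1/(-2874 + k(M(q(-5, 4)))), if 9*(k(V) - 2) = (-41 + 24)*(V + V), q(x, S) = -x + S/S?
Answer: -9/25984 ≈ -0.00034637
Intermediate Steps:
q(x, S) = 1 - x (q(x, S) = -x + 1 = 1 - x)
k(V) = 2 - 34*V/9 (k(V) = 2 + ((-41 + 24)*(V + V))/9 = 2 + (-34*V)/9 = 2 - 34*V/9)
1/(-2874 + k(M(q(-5, 4)))) = 1/(-2874 + (2 - 34/9*4)) = 1/(-2874 + (2 - 136/9)) = 1/(-2874 - 118/9) = 1/(-25984/9) = -9/25984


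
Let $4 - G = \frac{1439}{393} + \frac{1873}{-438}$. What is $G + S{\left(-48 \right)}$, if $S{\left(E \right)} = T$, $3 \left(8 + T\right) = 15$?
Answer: $\frac{92647}{57378} \approx 1.6147$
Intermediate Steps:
$T = -3$ ($T = -8 + \frac{1}{3} \cdot 15 = -8 + 5 = -3$)
$G = \frac{264781}{57378}$ ($G = 4 - \left(\frac{1439}{393} + \frac{1873}{-438}\right) = 4 - \left(1439 \cdot \frac{1}{393} + 1873 \left(- \frac{1}{438}\right)\right) = 4 - \left(\frac{1439}{393} - \frac{1873}{438}\right) = 4 - - \frac{35269}{57378} = 4 + \frac{35269}{57378} = \frac{264781}{57378} \approx 4.6147$)
$S{\left(E \right)} = -3$
$G + S{\left(-48 \right)} = \frac{264781}{57378} - 3 = \frac{92647}{57378}$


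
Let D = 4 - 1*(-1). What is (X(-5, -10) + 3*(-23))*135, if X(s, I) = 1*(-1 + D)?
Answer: -8775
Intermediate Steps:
D = 5 (D = 4 + 1 = 5)
X(s, I) = 4 (X(s, I) = 1*(-1 + 5) = 1*4 = 4)
(X(-5, -10) + 3*(-23))*135 = (4 + 3*(-23))*135 = (4 - 69)*135 = -65*135 = -8775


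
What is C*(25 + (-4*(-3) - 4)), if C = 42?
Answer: 1386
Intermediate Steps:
C*(25 + (-4*(-3) - 4)) = 42*(25 + (-4*(-3) - 4)) = 42*(25 + (12 - 4)) = 42*(25 + 8) = 42*33 = 1386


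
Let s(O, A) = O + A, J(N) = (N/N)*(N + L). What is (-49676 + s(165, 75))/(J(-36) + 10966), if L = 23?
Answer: -49436/10953 ≈ -4.5135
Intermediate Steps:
J(N) = 23 + N (J(N) = (N/N)*(N + 23) = 1*(23 + N) = 23 + N)
s(O, A) = A + O
(-49676 + s(165, 75))/(J(-36) + 10966) = (-49676 + (75 + 165))/((23 - 36) + 10966) = (-49676 + 240)/(-13 + 10966) = -49436/10953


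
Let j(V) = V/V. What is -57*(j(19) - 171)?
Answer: 9690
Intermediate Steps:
j(V) = 1
-57*(j(19) - 171) = -57*(1 - 171) = -57*(-170) = 9690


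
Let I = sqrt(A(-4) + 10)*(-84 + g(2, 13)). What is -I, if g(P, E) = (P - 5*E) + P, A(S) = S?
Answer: 145*sqrt(6) ≈ 355.18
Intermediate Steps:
g(P, E) = -5*E + 2*P
I = -145*sqrt(6) (I = sqrt(-4 + 10)*(-84 + (-5*13 + 2*2)) = sqrt(6)*(-84 + (-65 + 4)) = sqrt(6)*(-84 - 61) = sqrt(6)*(-145) = -145*sqrt(6) ≈ -355.18)
-I = -(-145)*sqrt(6) = 145*sqrt(6)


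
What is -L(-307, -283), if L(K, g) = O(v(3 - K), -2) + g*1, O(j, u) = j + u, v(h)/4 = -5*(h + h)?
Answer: 12685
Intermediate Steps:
v(h) = -40*h (v(h) = 4*(-5*(h + h)) = 4*(-10*h) = -40*h)
L(K, g) = -122 + g + 40*K (L(K, g) = (-40*(3 - K) - 2) + g*1 = ((-120 + 40*K) - 2) + g = (-122 + 40*K) + g = -122 + g + 40*K)
-L(-307, -283) = -(-122 - 283 + 40*(-307)) = -(-122 - 283 - 12280) = -1*(-12685) = 12685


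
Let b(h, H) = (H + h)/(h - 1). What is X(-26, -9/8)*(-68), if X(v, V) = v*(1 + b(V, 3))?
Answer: 208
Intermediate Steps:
b(h, H) = (H + h)/(-1 + h)
X(v, V) = v*(1 + (3 + V)/(-1 + V))
X(-26, -9/8)*(-68) = (2*(-26)*(1 - 9/8)/(-1 - 9/8))*(-68) = (2*(-26)*(-⅛)/(-17/8))*(-68) = (2*(-26)*(-8/17)*(-⅛))*(-68) = -52/17*(-68) = 208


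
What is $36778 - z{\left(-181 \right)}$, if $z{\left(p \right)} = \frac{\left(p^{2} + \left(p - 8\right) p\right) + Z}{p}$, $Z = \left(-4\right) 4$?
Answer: $\frac{6723772}{181} \approx 37148.0$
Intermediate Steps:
$Z = -16$
$z{\left(p \right)} = \frac{-16 + p^{2} + p \left(-8 + p\right)}{p}$ ($z{\left(p \right)} = \frac{\left(p^{2} + \left(p - 8\right) p\right) - 16}{p} = \frac{\left(p^{2} + \left(-8 + p\right) p\right) - 16}{p} = \frac{\left(p^{2} + p \left(-8 + p\right)\right) - 16}{p} = \frac{-16 + p^{2} + p \left(-8 + p\right)}{p}$)
$36778 - z{\left(-181 \right)} = 36778 - \left(-8 - \frac{16}{-181} + 2 \left(-181\right)\right) = 36778 - \left(-8 - - \frac{16}{181} - 362\right) = 36778 - \left(-8 + \frac{16}{181} - 362\right) = 36778 - - \frac{66954}{181} = 36778 + \frac{66954}{181} = \frac{6723772}{181}$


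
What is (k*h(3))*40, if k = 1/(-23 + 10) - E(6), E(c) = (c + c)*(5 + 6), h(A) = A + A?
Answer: -412080/13 ≈ -31698.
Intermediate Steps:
h(A) = 2*A
E(c) = 22*c (E(c) = (2*c)*11 = 22*c)
k = -1717/13 (k = 1/(-23 + 10) - 22*6 = 1/(-13) - 1*132 = -1/13 - 132 = -1717/13 ≈ -132.08)
(k*h(3))*40 = -3434*3/13*40 = -1717/13*6*40 = -10302/13*40 = -412080/13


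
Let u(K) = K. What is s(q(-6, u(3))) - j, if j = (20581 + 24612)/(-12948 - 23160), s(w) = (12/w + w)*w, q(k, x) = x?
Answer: 803461/36108 ≈ 22.252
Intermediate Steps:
s(w) = w*(w + 12/w) (s(w) = (w + 12/w)*w = w*(w + 12/w))
j = -45193/36108 (j = 45193/(-36108) = 45193*(-1/36108) = -45193/36108 ≈ -1.2516)
s(q(-6, u(3))) - j = (12 + 3**2) - 1*(-45193/36108) = (12 + 9) + 45193/36108 = 21 + 45193/36108 = 803461/36108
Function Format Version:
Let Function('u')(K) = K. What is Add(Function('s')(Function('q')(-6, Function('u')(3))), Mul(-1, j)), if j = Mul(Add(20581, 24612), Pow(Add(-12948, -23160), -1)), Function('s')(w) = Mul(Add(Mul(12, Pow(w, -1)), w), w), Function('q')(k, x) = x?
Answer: Rational(803461, 36108) ≈ 22.252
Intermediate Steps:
Function('s')(w) = Mul(w, Add(w, Mul(12, Pow(w, -1)))) (Function('s')(w) = Mul(Add(w, Mul(12, Pow(w, -1))), w) = Mul(w, Add(w, Mul(12, Pow(w, -1)))))
j = Rational(-45193, 36108) (j = Mul(45193, Pow(-36108, -1)) = Mul(45193, Rational(-1, 36108)) = Rational(-45193, 36108) ≈ -1.2516)
Add(Function('s')(Function('q')(-6, Function('u')(3))), Mul(-1, j)) = Add(Add(12, Pow(3, 2)), Mul(-1, Rational(-45193, 36108))) = Add(Add(12, 9), Rational(45193, 36108)) = Add(21, Rational(45193, 36108)) = Rational(803461, 36108)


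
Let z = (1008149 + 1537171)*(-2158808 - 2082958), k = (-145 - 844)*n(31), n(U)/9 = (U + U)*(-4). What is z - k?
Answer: -10796654042568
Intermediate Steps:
n(U) = -72*U (n(U) = 9*((U + U)*(-4)) = 9*((2*U)*(-4)) = 9*(-8*U) = -72*U)
k = 2207448 (k = (-145 - 844)*(-72*31) = -989*(-2232) = 2207448)
z = -10796651835120 (z = 2545320*(-4241766) = -10796651835120)
z - k = -10796651835120 - 1*2207448 = -10796651835120 - 2207448 = -10796654042568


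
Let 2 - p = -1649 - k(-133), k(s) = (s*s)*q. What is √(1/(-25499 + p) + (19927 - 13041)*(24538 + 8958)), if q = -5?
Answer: √323163889006291539/37431 ≈ 15187.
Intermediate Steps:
k(s) = -5*s² (k(s) = (s*s)*(-5) = s²*(-5) = -5*s²)
p = -86794 (p = 2 - (-1649 - (-5)*(-133)²) = 2 - (-1649 - (-5)*17689) = 2 - (-1649 - 1*(-88445)) = 2 - (-1649 + 88445) = 2 - 1*86796 = 2 - 86796 = -86794)
√(1/(-25499 + p) + (19927 - 13041)*(24538 + 8958)) = √(1/(-25499 - 86794) + (19927 - 13041)*(24538 + 8958)) = √(1/(-112293) + 6886*33496) = √(-1/112293 + 230653456) = √(25900768534607/112293) = √323163889006291539/37431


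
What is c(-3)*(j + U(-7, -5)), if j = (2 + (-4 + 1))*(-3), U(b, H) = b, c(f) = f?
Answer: 12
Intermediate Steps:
j = 3 (j = (2 - 3)*(-3) = -1*(-3) = 3)
c(-3)*(j + U(-7, -5)) = -3*(3 - 7) = -3*(-4) = 12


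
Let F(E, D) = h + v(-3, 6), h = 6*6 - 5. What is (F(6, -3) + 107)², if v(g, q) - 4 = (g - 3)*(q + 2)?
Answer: 8836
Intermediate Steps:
h = 31 (h = 36 - 5 = 31)
v(g, q) = 4 + (-3 + g)*(2 + q) (v(g, q) = 4 + (g - 3)*(q + 2) = 4 + (-3 + g)*(2 + q))
F(E, D) = -13 (F(E, D) = 31 + (-2 - 3*6 + 2*(-3) - 3*6) = 31 + (-2 - 18 - 6 - 18) = 31 - 44 = -13)
(F(6, -3) + 107)² = (-13 + 107)² = 94² = 8836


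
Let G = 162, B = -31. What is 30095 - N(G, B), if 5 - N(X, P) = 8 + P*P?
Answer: 31059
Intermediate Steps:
N(X, P) = -3 - P² (N(X, P) = 5 - (8 + P*P) = 5 - (8 + P²) = 5 + (-8 - P²) = -3 - P²)
30095 - N(G, B) = 30095 - (-3 - 1*(-31)²) = 30095 - (-3 - 1*961) = 30095 - (-3 - 961) = 30095 - 1*(-964) = 30095 + 964 = 31059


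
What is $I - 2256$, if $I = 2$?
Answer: $-2254$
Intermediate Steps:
$I - 2256 = 2 - 2256 = -2254$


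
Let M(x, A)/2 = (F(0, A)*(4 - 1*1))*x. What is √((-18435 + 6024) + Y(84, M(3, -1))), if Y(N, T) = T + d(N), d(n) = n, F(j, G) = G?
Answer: I*√12345 ≈ 111.11*I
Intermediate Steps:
M(x, A) = 6*A*x (M(x, A) = 2*((A*(4 - 1*1))*x) = 2*((A*(4 - 1))*x) = 2*((A*3)*x) = 2*((3*A)*x) = 2*(3*A*x) = 6*A*x)
Y(N, T) = N + T (Y(N, T) = T + N = N + T)
√((-18435 + 6024) + Y(84, M(3, -1))) = √((-18435 + 6024) + (84 + 6*(-1)*3)) = √(-12411 + (84 - 18)) = √(-12411 + 66) = √(-12345) = I*√12345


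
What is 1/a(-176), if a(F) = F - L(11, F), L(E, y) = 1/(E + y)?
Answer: -165/29039 ≈ -0.0056820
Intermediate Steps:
a(F) = F - 1/(11 + F)
1/a(-176) = 1/((-1 - 176*(11 - 176))/(11 - 176)) = 1/((-1 - 176*(-165))/(-165)) = 1/(-(-1 + 29040)/165) = 1/(-1/165*29039) = 1/(-29039/165) = -165/29039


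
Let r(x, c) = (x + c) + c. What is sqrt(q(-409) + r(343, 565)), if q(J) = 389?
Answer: 7*sqrt(38) ≈ 43.151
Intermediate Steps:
r(x, c) = x + 2*c (r(x, c) = (c + x) + c = x + 2*c)
sqrt(q(-409) + r(343, 565)) = sqrt(389 + (343 + 2*565)) = sqrt(389 + (343 + 1130)) = sqrt(389 + 1473) = sqrt(1862) = 7*sqrt(38)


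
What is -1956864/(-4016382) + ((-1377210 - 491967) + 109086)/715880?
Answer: -944719668407/479207924360 ≈ -1.9714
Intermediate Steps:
-1956864/(-4016382) + ((-1377210 - 491967) + 109086)/715880 = -1956864*(-1/4016382) + (-1869177 + 109086)*(1/715880) = 326144/669397 - 1760091*1/715880 = 326144/669397 - 1760091/715880 = -944719668407/479207924360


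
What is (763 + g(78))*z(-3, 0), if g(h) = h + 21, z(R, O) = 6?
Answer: 5172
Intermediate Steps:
g(h) = 21 + h
(763 + g(78))*z(-3, 0) = (763 + (21 + 78))*6 = (763 + 99)*6 = 862*6 = 5172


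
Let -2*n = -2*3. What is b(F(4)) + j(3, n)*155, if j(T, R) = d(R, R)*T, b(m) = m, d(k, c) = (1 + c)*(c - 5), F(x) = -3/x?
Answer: -14883/4 ≈ -3720.8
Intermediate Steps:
d(k, c) = (1 + c)*(-5 + c)
n = 3 (n = -(-1)*3 = -½*(-6) = 3)
j(T, R) = T*(-5 + R² - 4*R) (j(T, R) = (-5 + R² - 4*R)*T = T*(-5 + R² - 4*R))
b(F(4)) + j(3, n)*155 = -3/4 + (3*(-5 + 3² - 4*3))*155 = -3*¼ + (3*(-5 + 9 - 12))*155 = -¾ + (3*(-8))*155 = -¾ - 24*155 = -¾ - 3720 = -14883/4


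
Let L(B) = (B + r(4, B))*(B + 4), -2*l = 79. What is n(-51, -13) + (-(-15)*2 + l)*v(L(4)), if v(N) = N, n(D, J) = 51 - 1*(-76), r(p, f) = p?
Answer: -481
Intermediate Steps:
l = -79/2 (l = -½*79 = -79/2 ≈ -39.500)
L(B) = (4 + B)² (L(B) = (B + 4)*(B + 4) = (4 + B)*(4 + B) = (4 + B)²)
n(D, J) = 127 (n(D, J) = 51 + 76 = 127)
n(-51, -13) + (-(-15)*2 + l)*v(L(4)) = 127 + (-(-15)*2 - 79/2)*(16 + 4² + 8*4) = 127 + (-15*(-2) - 79/2)*(16 + 16 + 32) = 127 + (30 - 79/2)*64 = 127 - 19/2*64 = 127 - 608 = -481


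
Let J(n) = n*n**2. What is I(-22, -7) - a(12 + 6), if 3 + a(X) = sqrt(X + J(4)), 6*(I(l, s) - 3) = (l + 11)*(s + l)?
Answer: 355/6 - sqrt(82) ≈ 50.111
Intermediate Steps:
J(n) = n**3
I(l, s) = 3 + (11 + l)*(l + s)/6 (I(l, s) = 3 + ((l + 11)*(s + l))/6 = 3 + ((11 + l)*(l + s))/6 = 3 + (11 + l)*(l + s)/6)
a(X) = -3 + sqrt(64 + X) (a(X) = -3 + sqrt(X + 4**3) = -3 + sqrt(X + 64) = -3 + sqrt(64 + X))
I(-22, -7) - a(12 + 6) = (3 + (1/6)*(-22)**2 + (11/6)*(-22) + (11/6)*(-7) + (1/6)*(-22)*(-7)) - (-3 + sqrt(64 + (12 + 6))) = (3 + (1/6)*484 - 121/3 - 77/6 + 77/3) - (-3 + sqrt(64 + 18)) = (3 + 242/3 - 121/3 - 77/6 + 77/3) - (-3 + sqrt(82)) = 337/6 + (3 - sqrt(82)) = 355/6 - sqrt(82)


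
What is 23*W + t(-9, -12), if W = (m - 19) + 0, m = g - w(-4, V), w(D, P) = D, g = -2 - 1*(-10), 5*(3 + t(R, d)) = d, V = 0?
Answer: -832/5 ≈ -166.40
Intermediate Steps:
t(R, d) = -3 + d/5
g = 8 (g = -2 + 10 = 8)
m = 12 (m = 8 - 1*(-4) = 8 + 4 = 12)
W = -7 (W = (12 - 19) + 0 = -7 + 0 = -7)
23*W + t(-9, -12) = 23*(-7) + (-3 + (⅕)*(-12)) = -161 + (-3 - 12/5) = -161 - 27/5 = -832/5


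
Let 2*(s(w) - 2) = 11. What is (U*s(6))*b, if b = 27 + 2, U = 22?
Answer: 4785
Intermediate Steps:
s(w) = 15/2 (s(w) = 2 + (1/2)*11 = 2 + 11/2 = 15/2)
b = 29
(U*s(6))*b = (22*(15/2))*29 = 165*29 = 4785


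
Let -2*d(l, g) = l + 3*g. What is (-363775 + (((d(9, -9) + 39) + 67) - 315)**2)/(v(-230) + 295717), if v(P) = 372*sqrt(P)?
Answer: -95745771675/87480372409 + 120444300*I*sqrt(230)/87480372409 ≈ -1.0945 + 0.02088*I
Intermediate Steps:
d(l, g) = -3*g/2 - l/2 (d(l, g) = -(l + 3*g)/2 = -3*g/2 - l/2)
(-363775 + (((d(9, -9) + 39) + 67) - 315)**2)/(v(-230) + 295717) = (-363775 + ((((-3/2*(-9) - 1/2*9) + 39) + 67) - 315)**2)/(372*sqrt(-230) + 295717) = (-363775 + ((((27/2 - 9/2) + 39) + 67) - 315)**2)/(372*(I*sqrt(230)) + 295717) = (-363775 + (((9 + 39) + 67) - 315)**2)/(372*I*sqrt(230) + 295717) = (-363775 + ((48 + 67) - 315)**2)/(295717 + 372*I*sqrt(230)) = (-363775 + (115 - 315)**2)/(295717 + 372*I*sqrt(230)) = (-363775 + (-200)**2)/(295717 + 372*I*sqrt(230)) = (-363775 + 40000)/(295717 + 372*I*sqrt(230)) = -323775/(295717 + 372*I*sqrt(230))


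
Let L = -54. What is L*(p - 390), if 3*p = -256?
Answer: 25668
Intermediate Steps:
p = -256/3 (p = (1/3)*(-256) = -256/3 ≈ -85.333)
L*(p - 390) = -54*(-256/3 - 390) = -54*(-1426/3) = 25668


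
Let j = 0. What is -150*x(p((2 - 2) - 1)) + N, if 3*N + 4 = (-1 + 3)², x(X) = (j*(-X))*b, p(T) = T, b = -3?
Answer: 0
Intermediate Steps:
x(X) = 0 (x(X) = (0*(-X))*(-3) = 0*(-3) = 0)
N = 0 (N = -4/3 + (-1 + 3)²/3 = -4/3 + (⅓)*2² = -4/3 + (⅓)*4 = -4/3 + 4/3 = 0)
-150*x(p((2 - 2) - 1)) + N = -150*0 + 0 = 0 + 0 = 0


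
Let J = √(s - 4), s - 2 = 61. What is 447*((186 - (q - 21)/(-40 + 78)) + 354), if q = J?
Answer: 9181827/38 - 447*√59/38 ≈ 2.4154e+5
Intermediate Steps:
s = 63 (s = 2 + 61 = 63)
J = √59 (J = √(63 - 4) = √59 ≈ 7.6811)
q = √59 ≈ 7.6811
447*((186 - (q - 21)/(-40 + 78)) + 354) = 447*((186 - (√59 - 21)/(-40 + 78)) + 354) = 447*((186 - (-21 + √59)/38) + 354) = 447*((186 - (-21/38 + √59/38)) + 354) = 447*((186 + (21/38 - √59/38)) + 354) = 447*((7089/38 - √59/38) + 354) = 447*(20541/38 - √59/38) = 9181827/38 - 447*√59/38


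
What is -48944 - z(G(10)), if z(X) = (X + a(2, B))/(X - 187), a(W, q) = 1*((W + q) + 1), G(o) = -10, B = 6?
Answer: -9641969/197 ≈ -48944.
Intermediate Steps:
a(W, q) = 1 + W + q (a(W, q) = 1*(1 + W + q) = 1 + W + q)
z(X) = (9 + X)/(-187 + X) (z(X) = (X + (1 + 2 + 6))/(X - 187) = (X + 9)/(-187 + X) = (9 + X)/(-187 + X))
-48944 - z(G(10)) = -48944 - (9 - 10)/(-187 - 10) = -48944 - (-1)/(-197) = -48944 - (-1)*(-1)/197 = -48944 - 1*1/197 = -48944 - 1/197 = -9641969/197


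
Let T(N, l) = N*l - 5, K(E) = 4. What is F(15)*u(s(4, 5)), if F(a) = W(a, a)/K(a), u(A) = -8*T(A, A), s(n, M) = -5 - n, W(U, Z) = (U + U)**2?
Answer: -136800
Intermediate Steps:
T(N, l) = -5 + N*l
W(U, Z) = 4*U**2 (W(U, Z) = (2*U)**2 = 4*U**2)
u(A) = 40 - 8*A**2 (u(A) = -8*(-5 + A*A) = -8*(-5 + A**2) = 40 - 8*A**2)
F(a) = a**2 (F(a) = (4*a**2)/4 = (4*a**2)*(1/4) = a**2)
F(15)*u(s(4, 5)) = 15**2*(40 - 8*(-5 - 1*4)**2) = 225*(40 - 8*(-5 - 4)**2) = 225*(40 - 8*(-9)**2) = 225*(40 - 8*81) = 225*(40 - 648) = 225*(-608) = -136800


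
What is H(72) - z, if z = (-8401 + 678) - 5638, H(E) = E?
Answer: 13433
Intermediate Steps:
z = -13361 (z = -7723 - 5638 = -13361)
H(72) - z = 72 - 1*(-13361) = 72 + 13361 = 13433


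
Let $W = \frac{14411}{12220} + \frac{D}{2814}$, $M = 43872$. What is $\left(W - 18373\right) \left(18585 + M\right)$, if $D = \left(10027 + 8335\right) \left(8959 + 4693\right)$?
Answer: $\frac{25311034279695043}{5731180} \approx 4.4164 \cdot 10^{9}$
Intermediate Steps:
$D = 250678024$ ($D = 18362 \cdot 13652 = 250678024$)
$W = \frac{1531663002917}{17193540}$ ($W = \frac{14411}{12220} + \frac{250678024}{2814} = 14411 \cdot \frac{1}{12220} + 250678024 \cdot \frac{1}{2814} = \frac{14411}{12220} + \frac{125339012}{1407} = \frac{1531663002917}{17193540} \approx 89084.0$)
$\left(W - 18373\right) \left(18585 + M\right) = \left(\frac{1531663002917}{17193540} - 18373\right) \left(18585 + 43872\right) = \frac{1215766092497}{17193540} \cdot 62457 = \frac{25311034279695043}{5731180}$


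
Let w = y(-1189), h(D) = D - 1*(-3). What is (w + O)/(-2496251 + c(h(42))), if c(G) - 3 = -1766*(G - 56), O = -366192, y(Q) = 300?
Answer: 182946/1238411 ≈ 0.14773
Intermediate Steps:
h(D) = 3 + D (h(D) = D + 3 = 3 + D)
w = 300
c(G) = 98899 - 1766*G (c(G) = 3 - 1766*(G - 56) = 3 - 1766*(-56 + G) = 3 + (98896 - 1766*G) = 98899 - 1766*G)
(w + O)/(-2496251 + c(h(42))) = (300 - 366192)/(-2496251 + (98899 - 1766*(3 + 42))) = -365892/(-2496251 + (98899 - 1766*45)) = -365892/(-2496251 + (98899 - 79470)) = -365892/(-2496251 + 19429) = -365892/(-2476822) = -365892*(-1/2476822) = 182946/1238411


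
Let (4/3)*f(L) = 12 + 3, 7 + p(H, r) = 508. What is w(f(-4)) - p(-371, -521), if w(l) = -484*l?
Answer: -5946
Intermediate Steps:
p(H, r) = 501 (p(H, r) = -7 + 508 = 501)
f(L) = 45/4 (f(L) = 3*(12 + 3)/4 = (¾)*15 = 45/4)
w(f(-4)) - p(-371, -521) = -484*45/4 - 1*501 = -5445 - 501 = -5946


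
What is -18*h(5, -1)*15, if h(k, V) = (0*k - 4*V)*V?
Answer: 1080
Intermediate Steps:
h(k, V) = -4*V² (h(k, V) = (0 - 4*V)*V = (-4*V)*V = -4*V²)
-18*h(5, -1)*15 = -(-72)*(-1)²*15 = -(-72)*15 = -18*(-4)*15 = 72*15 = 1080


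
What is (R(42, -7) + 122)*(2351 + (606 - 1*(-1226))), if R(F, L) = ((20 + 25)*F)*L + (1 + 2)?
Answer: -54818215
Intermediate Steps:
R(F, L) = 3 + 45*F*L (R(F, L) = (45*F)*L + 3 = 45*F*L + 3 = 3 + 45*F*L)
(R(42, -7) + 122)*(2351 + (606 - 1*(-1226))) = ((3 + 45*42*(-7)) + 122)*(2351 + (606 - 1*(-1226))) = ((3 - 13230) + 122)*(2351 + (606 + 1226)) = (-13227 + 122)*(2351 + 1832) = -13105*4183 = -54818215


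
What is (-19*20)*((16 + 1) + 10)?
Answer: -10260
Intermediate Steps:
(-19*20)*((16 + 1) + 10) = -380*(17 + 10) = -380*27 = -10260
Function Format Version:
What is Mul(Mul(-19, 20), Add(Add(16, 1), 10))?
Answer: -10260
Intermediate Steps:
Mul(Mul(-19, 20), Add(Add(16, 1), 10)) = Mul(-380, Add(17, 10)) = Mul(-380, 27) = -10260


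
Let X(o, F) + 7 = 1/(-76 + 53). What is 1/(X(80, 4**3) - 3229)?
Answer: -23/74429 ≈ -0.00030902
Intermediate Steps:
X(o, F) = -162/23 (X(o, F) = -7 + 1/(-76 + 53) = -7 + 1/(-23) = -7 - 1/23 = -162/23)
1/(X(80, 4**3) - 3229) = 1/(-162/23 - 3229) = 1/(-74429/23) = -23/74429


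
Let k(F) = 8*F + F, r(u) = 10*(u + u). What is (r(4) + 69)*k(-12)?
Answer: -16092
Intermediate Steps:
r(u) = 20*u (r(u) = 10*(2*u) = 20*u)
k(F) = 9*F
(r(4) + 69)*k(-12) = (20*4 + 69)*(9*(-12)) = (80 + 69)*(-108) = 149*(-108) = -16092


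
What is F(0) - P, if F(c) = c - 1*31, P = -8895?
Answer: 8864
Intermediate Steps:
F(c) = -31 + c (F(c) = c - 31 = -31 + c)
F(0) - P = (-31 + 0) - 1*(-8895) = -31 + 8895 = 8864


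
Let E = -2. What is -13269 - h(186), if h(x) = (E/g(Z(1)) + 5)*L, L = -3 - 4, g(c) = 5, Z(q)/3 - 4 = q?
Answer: -66184/5 ≈ -13237.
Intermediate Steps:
Z(q) = 12 + 3*q
L = -7
h(x) = -161/5 (h(x) = (-2/5 + 5)*(-7) = (-2*⅕ + 5)*(-7) = (-⅖ + 5)*(-7) = (23/5)*(-7) = -161/5)
-13269 - h(186) = -13269 - 1*(-161/5) = -13269 + 161/5 = -66184/5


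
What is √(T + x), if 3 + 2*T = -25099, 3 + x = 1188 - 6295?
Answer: 29*I*√21 ≈ 132.89*I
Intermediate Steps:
x = -5110 (x = -3 + (1188 - 6295) = -3 - 5107 = -5110)
T = -12551 (T = -3/2 + (½)*(-25099) = -3/2 - 25099/2 = -12551)
√(T + x) = √(-12551 - 5110) = √(-17661) = 29*I*√21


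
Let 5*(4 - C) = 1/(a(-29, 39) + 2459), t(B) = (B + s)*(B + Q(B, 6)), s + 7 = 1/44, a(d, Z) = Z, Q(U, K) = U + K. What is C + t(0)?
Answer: -2601048/68695 ≈ -37.864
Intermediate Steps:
Q(U, K) = K + U
s = -307/44 (s = -7 + 1/44 = -307/44 ≈ -6.9773)
t(B) = (6 + 2*B)*(-307/44 + B) (t(B) = (B - 307/44)*(B + (6 + B)) = (-307/44 + B)*(6 + 2*B) = (6 + 2*B)*(-307/44 + B))
C = 49959/12490 (C = 4 - 1/(5*(39 + 2459)) = 4 - ⅕/2498 = 4 - ⅕*1/2498 = 4 - 1/12490 = 49959/12490 ≈ 3.9999)
C + t(0) = 49959/12490 + (-921/22 + 2*0² - 175/22*0) = 49959/12490 + (-921/22 + 2*0 + 0) = 49959/12490 + (-921/22 + 0 + 0) = 49959/12490 - 921/22 = -2601048/68695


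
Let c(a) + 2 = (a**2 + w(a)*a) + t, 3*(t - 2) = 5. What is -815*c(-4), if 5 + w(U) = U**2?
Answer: 64385/3 ≈ 21462.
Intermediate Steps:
t = 11/3 (t = 2 + (1/3)*5 = 2 + 5/3 = 11/3 ≈ 3.6667)
w(U) = -5 + U**2
c(a) = 5/3 + a**2 + a*(-5 + a**2) (c(a) = -2 + ((a**2 + (-5 + a**2)*a) + 11/3) = -2 + ((a**2 + a*(-5 + a**2)) + 11/3) = -2 + (11/3 + a**2 + a*(-5 + a**2)) = 5/3 + a**2 + a*(-5 + a**2))
-815*c(-4) = -815*(5/3 + (-4)**2 + (-4)**3 - 5*(-4)) = -815*(5/3 + 16 - 64 + 20) = -815*(-79/3) = 64385/3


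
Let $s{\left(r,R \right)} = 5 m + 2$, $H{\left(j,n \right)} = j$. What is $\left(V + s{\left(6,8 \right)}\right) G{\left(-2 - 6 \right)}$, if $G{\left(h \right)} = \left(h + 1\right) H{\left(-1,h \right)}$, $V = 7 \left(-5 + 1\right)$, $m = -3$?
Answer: $-287$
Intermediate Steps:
$V = -28$ ($V = 7 \left(-4\right) = -28$)
$s{\left(r,R \right)} = -13$ ($s{\left(r,R \right)} = 5 \left(-3\right) + 2 = -15 + 2 = -13$)
$G{\left(h \right)} = -1 - h$ ($G{\left(h \right)} = \left(h + 1\right) \left(-1\right) = \left(1 + h\right) \left(-1\right) = -1 - h$)
$\left(V + s{\left(6,8 \right)}\right) G{\left(-2 - 6 \right)} = \left(-28 - 13\right) \left(-1 - \left(-2 - 6\right)\right) = - 41 \left(-1 - \left(-2 - 6\right)\right) = - 41 \left(-1 - -8\right) = - 41 \left(-1 + 8\right) = \left(-41\right) 7 = -287$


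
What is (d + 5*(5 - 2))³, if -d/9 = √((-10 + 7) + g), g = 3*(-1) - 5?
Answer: -36720 + 1944*I*√11 ≈ -36720.0 + 6447.5*I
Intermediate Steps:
g = -8 (g = -3 - 5 = -8)
d = -9*I*√11 (d = -9*√((-10 + 7) - 8) = -9*√(-3 - 8) = -9*I*√11 ≈ -29.85*I)
(d + 5*(5 - 2))³ = (-9*I*√11 + 5*(5 - 2))³ = (-9*I*√11 + 5*3)³ = (-9*I*√11 + 15)³ = (15 - 9*I*√11)³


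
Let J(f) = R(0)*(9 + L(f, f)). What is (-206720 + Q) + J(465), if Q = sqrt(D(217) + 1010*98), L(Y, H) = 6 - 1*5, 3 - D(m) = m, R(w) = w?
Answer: -206720 + 3*sqrt(10974) ≈ -2.0641e+5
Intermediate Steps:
D(m) = 3 - m
L(Y, H) = 1 (L(Y, H) = 6 - 5 = 1)
Q = 3*sqrt(10974) (Q = sqrt((3 - 1*217) + 1010*98) = sqrt((3 - 217) + 98980) = sqrt(-214 + 98980) = sqrt(98766) = 3*sqrt(10974) ≈ 314.27)
J(f) = 0 (J(f) = 0*(9 + 1) = 0*10 = 0)
(-206720 + Q) + J(465) = (-206720 + 3*sqrt(10974)) + 0 = -206720 + 3*sqrt(10974)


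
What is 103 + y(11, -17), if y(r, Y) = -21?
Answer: 82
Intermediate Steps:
103 + y(11, -17) = 103 - 21 = 82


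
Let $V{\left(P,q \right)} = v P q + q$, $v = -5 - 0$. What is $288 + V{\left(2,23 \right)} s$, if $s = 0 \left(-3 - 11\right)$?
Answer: $288$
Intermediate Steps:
$s = 0$ ($s = 0 \left(-14\right) = 0$)
$v = -5$ ($v = -5 + 0 = -5$)
$V{\left(P,q \right)} = q - 5 P q$ ($V{\left(P,q \right)} = - 5 P q + q = q - 5 P q$)
$288 + V{\left(2,23 \right)} s = 288 + 23 \left(1 - 10\right) 0 = 288 + 23 \left(-9\right) 0 = 288 - 0 = 288 + 0 = 288$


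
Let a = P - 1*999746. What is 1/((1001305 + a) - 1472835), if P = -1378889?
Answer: -1/2850165 ≈ -3.5086e-7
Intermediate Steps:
a = -2378635 (a = -1378889 - 1*999746 = -1378889 - 999746 = -2378635)
1/((1001305 + a) - 1472835) = 1/((1001305 - 2378635) - 1472835) = 1/(-1377330 - 1472835) = 1/(-2850165) = -1/2850165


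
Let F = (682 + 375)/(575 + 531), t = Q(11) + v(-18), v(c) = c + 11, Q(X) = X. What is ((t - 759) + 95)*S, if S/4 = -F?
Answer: 199320/79 ≈ 2523.0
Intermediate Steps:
v(c) = 11 + c
t = 4 (t = 11 + (11 - 18) = 11 - 7 = 4)
F = 151/158 (F = 1057/1106 = 1057*(1/1106) = 151/158 ≈ 0.95570)
S = -302/79 (S = 4*(-1*151/158) = 4*(-151/158) = -302/79 ≈ -3.8228)
((t - 759) + 95)*S = ((4 - 759) + 95)*(-302/79) = (-755 + 95)*(-302/79) = -660*(-302/79) = 199320/79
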